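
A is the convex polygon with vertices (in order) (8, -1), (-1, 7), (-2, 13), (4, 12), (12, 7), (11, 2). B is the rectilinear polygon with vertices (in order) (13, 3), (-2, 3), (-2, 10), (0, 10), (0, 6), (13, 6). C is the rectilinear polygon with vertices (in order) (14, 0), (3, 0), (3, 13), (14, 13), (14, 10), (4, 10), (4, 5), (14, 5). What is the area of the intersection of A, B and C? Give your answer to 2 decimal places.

The intersection is the polygon with vertices (4,6), (4,5), (11.6,5), (11.2,3), (3.5,3), (3,3.444), (3,6).
By the shoelace formula its area is 17.69.

17.69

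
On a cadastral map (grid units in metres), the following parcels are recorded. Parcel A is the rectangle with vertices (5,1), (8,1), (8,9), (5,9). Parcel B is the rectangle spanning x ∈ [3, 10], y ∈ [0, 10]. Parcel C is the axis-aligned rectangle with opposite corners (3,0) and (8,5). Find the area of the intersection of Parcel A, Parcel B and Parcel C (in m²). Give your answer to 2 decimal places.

The intersection is the polygon with vertices (5,5), (8,5), (8,1), (5,1).
By the shoelace formula its area is 12.00.

12.00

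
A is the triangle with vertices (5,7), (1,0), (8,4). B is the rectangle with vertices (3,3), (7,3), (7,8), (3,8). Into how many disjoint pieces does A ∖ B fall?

A ∖ B splits into 2 disjoint pieces (area 5.375, area 0.7857).

2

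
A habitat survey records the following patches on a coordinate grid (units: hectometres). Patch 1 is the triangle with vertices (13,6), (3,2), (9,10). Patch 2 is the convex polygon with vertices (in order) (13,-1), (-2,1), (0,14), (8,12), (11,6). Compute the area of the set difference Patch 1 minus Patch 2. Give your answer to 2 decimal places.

|Patch 1| = 28, |Patch 1∩Patch 2| = 23.2821.
|Patch 1 ∖ Patch 2| = |Patch 1| − |Patch 1∩Patch 2| = 28 − 23.2821 = 4.72.

4.72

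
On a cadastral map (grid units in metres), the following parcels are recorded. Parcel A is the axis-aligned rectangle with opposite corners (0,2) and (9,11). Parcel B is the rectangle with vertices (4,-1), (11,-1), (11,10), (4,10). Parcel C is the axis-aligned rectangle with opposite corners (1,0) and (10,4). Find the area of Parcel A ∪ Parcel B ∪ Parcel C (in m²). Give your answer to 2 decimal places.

By inclusion–exclusion:
Individual areas: |Parcel A| = 81, |Parcel B| = 77, |Parcel C| = 36.
|Parcel A∩Parcel B|: x∈[4,9], y∈[2,10] → 5·8 = 40.
|Parcel A∩Parcel C|: x∈[1,9], y∈[2,4] → 8·2 = 16.
|Parcel B∩Parcel C|: x∈[4,10], y∈[0,4] → 6·4 = 24.
|Parcel A∩Parcel B∩Parcel C| = 10.
|Parcel A ∪ Parcel B ∪ Parcel C| = 194 − 80 + 10 = 124.00.

124.00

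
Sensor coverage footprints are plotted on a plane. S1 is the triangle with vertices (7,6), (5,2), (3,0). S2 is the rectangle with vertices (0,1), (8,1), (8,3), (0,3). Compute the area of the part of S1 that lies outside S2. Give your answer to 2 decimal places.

|S1| = 2, |S1∩S2| = 1.0833.
|S1 ∖ S2| = |S1| − |S1∩S2| = 2 − 1.0833 = 0.92.

0.92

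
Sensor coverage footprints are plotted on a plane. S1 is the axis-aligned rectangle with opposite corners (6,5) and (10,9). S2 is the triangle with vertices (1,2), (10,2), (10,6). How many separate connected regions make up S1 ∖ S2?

1

S1 ∖ S2 is a single connected region.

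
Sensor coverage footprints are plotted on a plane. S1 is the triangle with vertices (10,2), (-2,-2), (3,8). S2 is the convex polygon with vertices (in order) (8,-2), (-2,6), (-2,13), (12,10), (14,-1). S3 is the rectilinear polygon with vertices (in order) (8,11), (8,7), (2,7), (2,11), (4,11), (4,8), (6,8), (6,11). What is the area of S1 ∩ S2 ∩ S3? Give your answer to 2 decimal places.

0.83

The intersection is the polygon with vertices (3,8), (4.167,7), (2.5,7).
By the shoelace formula its area is 0.83.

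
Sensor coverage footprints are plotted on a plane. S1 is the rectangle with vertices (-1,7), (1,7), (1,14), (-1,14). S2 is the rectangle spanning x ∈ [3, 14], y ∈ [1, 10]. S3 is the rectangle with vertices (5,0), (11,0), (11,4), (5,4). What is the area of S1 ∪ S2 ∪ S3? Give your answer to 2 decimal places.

119.00

By inclusion–exclusion:
Individual areas: |S1| = 14, |S2| = 99, |S3| = 24.
|S1∩S2| = 0 (no overlap).
|S1∩S3| = 0 (no overlap).
|S2∩S3|: x∈[5,11], y∈[1,4] → 6·3 = 18.
|S1∩S2∩S3| = 0.
|S1 ∪ S2 ∪ S3| = 137 − 18 + 0 = 119.00.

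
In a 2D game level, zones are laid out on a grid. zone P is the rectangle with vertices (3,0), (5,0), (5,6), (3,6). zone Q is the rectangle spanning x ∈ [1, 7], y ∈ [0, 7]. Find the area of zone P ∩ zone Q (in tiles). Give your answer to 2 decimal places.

12.00

|zone P∩zone Q|: x∈[3,5], y∈[0,6] → 2·6 = 12.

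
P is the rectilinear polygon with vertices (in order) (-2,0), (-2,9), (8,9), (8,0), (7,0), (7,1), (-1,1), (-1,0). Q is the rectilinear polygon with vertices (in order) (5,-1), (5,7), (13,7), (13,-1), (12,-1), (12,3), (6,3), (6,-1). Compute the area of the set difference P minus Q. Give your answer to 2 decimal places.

|P| = 82, |P∩Q| = 14.
|P ∖ Q| = |P| − |P∩Q| = 82 − 14 = 68.00.

68.00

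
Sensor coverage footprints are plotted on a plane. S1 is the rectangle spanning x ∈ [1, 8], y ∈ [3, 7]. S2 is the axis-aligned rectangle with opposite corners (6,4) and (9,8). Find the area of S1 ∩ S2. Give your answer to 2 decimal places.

|S1∩S2|: x∈[6,8], y∈[4,7] → 2·3 = 6.

6.00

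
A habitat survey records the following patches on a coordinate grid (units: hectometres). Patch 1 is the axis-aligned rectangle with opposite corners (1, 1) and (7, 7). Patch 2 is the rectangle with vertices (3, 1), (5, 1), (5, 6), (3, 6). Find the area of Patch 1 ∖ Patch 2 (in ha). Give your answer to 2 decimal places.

|Patch 1∩Patch 2|: x∈[3,5], y∈[1,6] → 2·5 = 10.
|Patch 1| = 36.
|Patch 1 ∖ Patch 2| = |Patch 1| − |Patch 1∩Patch 2| = 36 − 10 = 26.00.

26.00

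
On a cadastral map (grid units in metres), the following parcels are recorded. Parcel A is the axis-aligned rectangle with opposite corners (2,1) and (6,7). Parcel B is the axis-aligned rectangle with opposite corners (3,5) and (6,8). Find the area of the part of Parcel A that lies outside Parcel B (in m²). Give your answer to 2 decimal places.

18.00

|Parcel A∩Parcel B|: x∈[3,6], y∈[5,7] → 3·2 = 6.
|Parcel A| = 24.
|Parcel A ∖ Parcel B| = |Parcel A| − |Parcel A∩Parcel B| = 24 − 6 = 18.00.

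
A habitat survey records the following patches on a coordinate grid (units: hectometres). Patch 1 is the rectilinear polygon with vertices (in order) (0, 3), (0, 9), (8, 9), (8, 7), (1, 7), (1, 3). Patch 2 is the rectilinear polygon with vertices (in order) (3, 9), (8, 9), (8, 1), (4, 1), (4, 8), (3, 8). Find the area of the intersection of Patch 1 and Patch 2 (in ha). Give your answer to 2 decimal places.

9.00

The intersection is the polygon with vertices (8,9), (8,7), (4,7), (4,8), (3,8), (3,9).
By the shoelace formula its area is 9.00.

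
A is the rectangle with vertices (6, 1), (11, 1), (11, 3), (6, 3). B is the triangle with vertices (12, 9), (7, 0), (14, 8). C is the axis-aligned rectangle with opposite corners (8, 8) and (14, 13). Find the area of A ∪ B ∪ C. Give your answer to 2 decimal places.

By inclusion–exclusion:
Individual areas: |A| = 10, |B| = 11.5, |C| = 30.
|A∩B| = 1.2778.
|A∩C| = 0 (no overlap).
|B∩C| = 1.2778.
|A∩B∩C| = 0.
|A ∪ B ∪ C| = 51.5 − 2.5556 + 0 = 48.94.

48.94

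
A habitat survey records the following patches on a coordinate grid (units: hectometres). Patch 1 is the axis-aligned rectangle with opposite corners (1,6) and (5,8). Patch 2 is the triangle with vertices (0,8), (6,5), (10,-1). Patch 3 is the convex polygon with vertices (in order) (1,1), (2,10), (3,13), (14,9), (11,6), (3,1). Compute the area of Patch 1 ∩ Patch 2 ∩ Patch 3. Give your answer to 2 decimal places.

1.23

The intersection is the polygon with vertices (4,6), (2.222,6), (1.616,6.545), (1.684,7.158).
By the shoelace formula its area is 1.23.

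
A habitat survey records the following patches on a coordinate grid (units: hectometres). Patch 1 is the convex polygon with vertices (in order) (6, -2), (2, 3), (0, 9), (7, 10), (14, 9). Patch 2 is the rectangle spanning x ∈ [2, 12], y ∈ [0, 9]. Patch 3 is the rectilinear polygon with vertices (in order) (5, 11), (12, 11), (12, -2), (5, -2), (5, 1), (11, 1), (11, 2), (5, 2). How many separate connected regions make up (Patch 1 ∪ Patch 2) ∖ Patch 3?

2

(Patch 1 ∪ Patch 2) ∖ Patch 3 splits into 2 disjoint pieces (area 41.0107, area 3.0357).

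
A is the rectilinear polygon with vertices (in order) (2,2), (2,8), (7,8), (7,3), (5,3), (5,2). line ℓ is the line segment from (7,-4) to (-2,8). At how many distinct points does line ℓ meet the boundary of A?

2

The segment meets the boundary at (2,2.667), (2.5,2).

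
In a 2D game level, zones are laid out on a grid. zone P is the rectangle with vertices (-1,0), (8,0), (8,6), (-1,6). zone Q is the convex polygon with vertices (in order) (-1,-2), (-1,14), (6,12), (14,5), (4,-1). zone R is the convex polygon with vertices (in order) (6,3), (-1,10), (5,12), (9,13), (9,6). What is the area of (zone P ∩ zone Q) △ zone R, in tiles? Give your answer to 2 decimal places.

|zone P ∩ zone Q| = 52.3667.
|(zone P ∩ zone Q) ∩ zone R| = 8.5.
|(zone P ∩ zone Q) △ zone R| = 52.3667 + 57 − 17 = 92.37.

92.37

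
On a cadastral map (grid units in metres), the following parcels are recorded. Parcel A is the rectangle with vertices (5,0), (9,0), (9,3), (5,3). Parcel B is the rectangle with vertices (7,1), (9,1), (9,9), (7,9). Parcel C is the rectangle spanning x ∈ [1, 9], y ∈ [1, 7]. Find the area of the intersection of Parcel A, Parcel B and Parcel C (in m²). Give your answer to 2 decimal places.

4.00

The intersection is the polygon with vertices (7,1), (7,3), (9,3), (9,1).
By the shoelace formula its area is 4.00.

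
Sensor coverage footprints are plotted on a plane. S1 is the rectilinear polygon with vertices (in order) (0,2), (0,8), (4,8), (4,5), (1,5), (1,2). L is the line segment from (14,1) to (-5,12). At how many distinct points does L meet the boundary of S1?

The segment meets the boundary at (1.909,8), (4,6.789).

2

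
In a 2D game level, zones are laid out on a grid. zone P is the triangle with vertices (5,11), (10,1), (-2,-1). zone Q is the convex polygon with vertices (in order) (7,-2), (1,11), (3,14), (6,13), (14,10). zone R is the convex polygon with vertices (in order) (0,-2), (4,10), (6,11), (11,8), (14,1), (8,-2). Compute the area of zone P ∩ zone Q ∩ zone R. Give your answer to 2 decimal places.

The intersection is the polygon with vertices (8.615,0.769), (5.929,0.321), (2.936,6.806), (3.444,8.333), (4.588,10.294), (5.2,10.6), (9.423,2.154).
By the shoelace formula its area is 34.51.

34.51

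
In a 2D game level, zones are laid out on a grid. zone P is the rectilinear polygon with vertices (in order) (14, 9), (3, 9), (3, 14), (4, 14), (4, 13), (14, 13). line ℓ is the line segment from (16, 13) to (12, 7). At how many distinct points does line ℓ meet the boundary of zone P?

The segment meets the boundary at (13.333,9), (14,10).

2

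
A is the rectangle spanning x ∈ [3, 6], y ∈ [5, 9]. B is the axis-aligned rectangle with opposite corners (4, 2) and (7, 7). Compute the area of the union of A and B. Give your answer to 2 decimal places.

By inclusion–exclusion:
Individual areas: |A| = 12, |B| = 15.
|A∩B|: x∈[4,6], y∈[5,7] → 2·2 = 4.
|A ∪ B| = 27 − 4 = 23.00.

23.00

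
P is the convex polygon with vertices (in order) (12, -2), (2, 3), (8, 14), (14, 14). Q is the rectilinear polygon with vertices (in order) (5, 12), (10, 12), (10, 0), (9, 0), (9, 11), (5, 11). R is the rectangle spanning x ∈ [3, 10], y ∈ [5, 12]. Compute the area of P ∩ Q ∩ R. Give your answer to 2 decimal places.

9.36

The intersection is the polygon with vertices (10,12), (10,5), (9,5), (9,11), (6.364,11), (6.909,12).
By the shoelace formula its area is 9.36.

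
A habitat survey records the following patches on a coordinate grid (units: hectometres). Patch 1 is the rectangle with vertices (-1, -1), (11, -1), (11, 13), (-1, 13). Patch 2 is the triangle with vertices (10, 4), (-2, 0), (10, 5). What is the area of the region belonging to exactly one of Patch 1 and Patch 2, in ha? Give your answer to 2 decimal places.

162.08

|Patch 1| = 168, |Patch 2| = 6, |Patch 1∩Patch 2| = 5.9583.
|Patch 1 △ Patch 2| = |Patch 1| + |Patch 2| − 2·|Patch 1∩Patch 2| = 168 + 6 − 11.9167 = 162.08.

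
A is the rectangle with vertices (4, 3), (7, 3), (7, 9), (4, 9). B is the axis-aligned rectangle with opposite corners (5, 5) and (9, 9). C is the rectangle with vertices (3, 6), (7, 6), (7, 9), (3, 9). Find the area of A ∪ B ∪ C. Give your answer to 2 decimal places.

By inclusion–exclusion:
Individual areas: |A| = 18, |B| = 16, |C| = 12.
|A∩B|: x∈[5,7], y∈[5,9] → 2·4 = 8.
|A∩C|: x∈[4,7], y∈[6,9] → 3·3 = 9.
|B∩C|: x∈[5,7], y∈[6,9] → 2·3 = 6.
|A∩B∩C| = 6.
|A ∪ B ∪ C| = 46 − 23 + 6 = 29.00.

29.00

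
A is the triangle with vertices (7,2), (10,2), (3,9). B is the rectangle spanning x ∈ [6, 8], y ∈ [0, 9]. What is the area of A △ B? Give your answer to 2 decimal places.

18.25

|A| = 10.5, |B| = 18, |A∩B| = 5.125.
|A △ B| = |A| + |B| − 2·|A∩B| = 10.5 + 18 − 10.25 = 18.25.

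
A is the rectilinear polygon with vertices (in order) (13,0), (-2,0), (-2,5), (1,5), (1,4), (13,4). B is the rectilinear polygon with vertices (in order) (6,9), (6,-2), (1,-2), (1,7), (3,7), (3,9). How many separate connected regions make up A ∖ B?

A ∖ B splits into 2 disjoint pieces (area 28, area 15).

2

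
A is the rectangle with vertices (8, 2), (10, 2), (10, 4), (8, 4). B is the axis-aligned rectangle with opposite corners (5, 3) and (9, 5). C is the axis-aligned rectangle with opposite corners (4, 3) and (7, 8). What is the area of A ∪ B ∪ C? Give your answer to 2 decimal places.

By inclusion–exclusion:
Individual areas: |A| = 4, |B| = 8, |C| = 15.
|A∩B|: x∈[8,9], y∈[3,4] → 1·1 = 1.
|A∩C| = 0 (no overlap).
|B∩C|: x∈[5,7], y∈[3,5] → 2·2 = 4.
|A∩B∩C| = 0.
|A ∪ B ∪ C| = 27 − 5 + 0 = 22.00.

22.00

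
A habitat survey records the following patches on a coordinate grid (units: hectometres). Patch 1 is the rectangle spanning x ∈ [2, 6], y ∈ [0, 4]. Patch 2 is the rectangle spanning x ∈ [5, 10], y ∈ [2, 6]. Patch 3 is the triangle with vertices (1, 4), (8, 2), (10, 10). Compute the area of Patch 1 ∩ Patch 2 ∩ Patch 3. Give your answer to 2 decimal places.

1.29

The intersection is the polygon with vertices (6,2.571), (5,2.857), (5,4), (6,4).
By the shoelace formula its area is 1.29.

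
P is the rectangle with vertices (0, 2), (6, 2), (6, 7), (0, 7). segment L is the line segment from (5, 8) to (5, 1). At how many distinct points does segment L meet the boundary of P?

The segment meets the boundary at (5,2), (5,7).

2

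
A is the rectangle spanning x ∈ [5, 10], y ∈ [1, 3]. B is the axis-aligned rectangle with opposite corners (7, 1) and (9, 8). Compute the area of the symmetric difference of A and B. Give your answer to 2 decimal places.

|A∩B|: x∈[7,9], y∈[1,3] → 2·2 = 4.
|A △ B| = |A| + |B| − 2·|A∩B| = 10 + 14 − 8 = 16.00.

16.00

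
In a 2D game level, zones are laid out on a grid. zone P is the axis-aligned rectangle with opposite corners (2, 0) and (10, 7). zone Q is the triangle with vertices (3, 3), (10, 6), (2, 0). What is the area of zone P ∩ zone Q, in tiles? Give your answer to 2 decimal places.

9.00

The intersection is the polygon with vertices (10,6), (2,0), (3,3).
By the shoelace formula its area is 9.00.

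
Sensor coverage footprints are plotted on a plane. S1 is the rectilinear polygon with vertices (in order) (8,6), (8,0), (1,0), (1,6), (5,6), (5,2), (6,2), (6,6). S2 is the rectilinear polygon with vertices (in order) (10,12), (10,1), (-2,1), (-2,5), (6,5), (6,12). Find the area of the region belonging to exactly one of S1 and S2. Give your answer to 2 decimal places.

60.00

|S1| = 38, |S2| = 76, |S1∩S2| = 27.
|S1 △ S2| = |S1| + |S2| − 2·|S1∩S2| = 38 + 76 − 54 = 60.00.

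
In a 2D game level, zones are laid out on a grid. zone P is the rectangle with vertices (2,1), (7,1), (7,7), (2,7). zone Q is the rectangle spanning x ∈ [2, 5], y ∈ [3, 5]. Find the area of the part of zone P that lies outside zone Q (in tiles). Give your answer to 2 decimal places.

|zone P∩zone Q|: x∈[2,5], y∈[3,5] → 3·2 = 6.
|zone P| = 30.
|zone P ∖ zone Q| = |zone P| − |zone P∩zone Q| = 30 − 6 = 24.00.

24.00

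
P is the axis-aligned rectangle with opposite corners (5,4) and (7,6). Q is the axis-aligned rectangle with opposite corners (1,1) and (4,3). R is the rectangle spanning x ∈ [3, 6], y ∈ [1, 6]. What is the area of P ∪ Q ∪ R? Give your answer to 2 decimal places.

By inclusion–exclusion:
Individual areas: |P| = 4, |Q| = 6, |R| = 15.
|P∩Q| = 0 (no overlap).
|P∩R|: x∈[5,6], y∈[4,6] → 1·2 = 2.
|Q∩R|: x∈[3,4], y∈[1,3] → 1·2 = 2.
|P∩Q∩R| = 0.
|P ∪ Q ∪ R| = 25 − 4 + 0 = 21.00.

21.00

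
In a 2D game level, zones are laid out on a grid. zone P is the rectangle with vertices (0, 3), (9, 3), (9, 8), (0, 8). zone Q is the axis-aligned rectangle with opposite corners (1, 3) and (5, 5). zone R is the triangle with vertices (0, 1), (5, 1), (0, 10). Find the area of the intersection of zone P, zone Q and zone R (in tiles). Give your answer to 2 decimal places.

4.67

The intersection is the polygon with vertices (1,5), (2.778,5), (3.889,3), (1,3).
By the shoelace formula its area is 4.67.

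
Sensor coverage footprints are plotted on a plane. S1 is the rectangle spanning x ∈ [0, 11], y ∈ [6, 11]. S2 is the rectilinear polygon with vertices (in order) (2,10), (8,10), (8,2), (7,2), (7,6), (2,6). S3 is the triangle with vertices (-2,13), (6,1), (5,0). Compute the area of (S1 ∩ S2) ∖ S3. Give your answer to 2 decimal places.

|S1 ∩ S2| = 24.
|(S1 ∩ S2) ∩ S3| = 0.3333.
|(S1 ∩ S2) ∖ S3| = 24 − 0.3333 = 23.67.

23.67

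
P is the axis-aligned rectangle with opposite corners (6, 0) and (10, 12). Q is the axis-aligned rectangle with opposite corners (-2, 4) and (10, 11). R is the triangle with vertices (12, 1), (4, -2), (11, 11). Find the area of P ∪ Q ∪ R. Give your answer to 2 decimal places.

123.87

By inclusion–exclusion:
Individual areas: |P| = 48, |Q| = 84, |R| = 41.5.
|P∩Q|: x∈[6,10], y∈[4,11] → 4·7 = 28.
|P∩R| = 21.631.
|Q∩R| = 7.1209.
|P∩Q∩R| = 7.1209.
|P ∪ Q ∪ R| = 173.5 − 56.7518 + 7.1209 = 123.87.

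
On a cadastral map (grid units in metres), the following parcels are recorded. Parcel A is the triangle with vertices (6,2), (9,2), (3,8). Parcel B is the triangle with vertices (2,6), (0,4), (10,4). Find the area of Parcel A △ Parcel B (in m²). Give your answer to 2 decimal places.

14.86

|Parcel A| = 9, |Parcel B| = 10, |Parcel A∩Parcel B| = 2.0714.
|Parcel A △ Parcel B| = |Parcel A| + |Parcel B| − 2·|Parcel A∩Parcel B| = 9 + 10 − 4.1429 = 14.86.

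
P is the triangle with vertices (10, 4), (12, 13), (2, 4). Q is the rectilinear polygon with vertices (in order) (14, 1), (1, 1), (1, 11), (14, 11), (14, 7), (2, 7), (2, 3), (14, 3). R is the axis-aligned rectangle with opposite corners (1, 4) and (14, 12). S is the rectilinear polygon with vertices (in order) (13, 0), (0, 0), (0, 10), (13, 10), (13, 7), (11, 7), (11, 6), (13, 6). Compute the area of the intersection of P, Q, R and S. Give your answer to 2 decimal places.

12.00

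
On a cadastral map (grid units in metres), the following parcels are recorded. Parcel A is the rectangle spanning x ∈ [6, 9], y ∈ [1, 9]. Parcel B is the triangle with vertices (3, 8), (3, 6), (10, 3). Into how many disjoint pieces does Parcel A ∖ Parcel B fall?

Parcel A ∖ Parcel B splits into 2 disjoint pieces (area 9.2143, area 12.6429).

2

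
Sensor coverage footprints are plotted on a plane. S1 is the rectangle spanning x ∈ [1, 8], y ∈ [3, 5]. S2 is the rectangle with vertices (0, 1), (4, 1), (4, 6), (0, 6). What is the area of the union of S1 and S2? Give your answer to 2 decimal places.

28.00

By inclusion–exclusion:
Individual areas: |S1| = 14, |S2| = 20.
|S1∩S2|: x∈[1,4], y∈[3,5] → 3·2 = 6.
|S1 ∪ S2| = 34 − 6 = 28.00.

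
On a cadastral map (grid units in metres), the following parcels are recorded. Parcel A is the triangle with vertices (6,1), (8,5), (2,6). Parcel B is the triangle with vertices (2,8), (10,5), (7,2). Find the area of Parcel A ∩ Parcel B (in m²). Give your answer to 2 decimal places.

The intersection is the polygon with vertices (8,5), (6.688,2.375), (3.936,5.677).
By the shoelace formula its area is 5.78.

5.78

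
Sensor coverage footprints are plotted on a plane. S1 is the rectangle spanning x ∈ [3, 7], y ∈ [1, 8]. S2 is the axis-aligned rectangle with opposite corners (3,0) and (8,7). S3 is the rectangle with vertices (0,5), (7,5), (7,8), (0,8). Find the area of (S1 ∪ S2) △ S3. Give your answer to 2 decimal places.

|S1 ∪ S2| = 39.
|(S1 ∪ S2) ∩ S3| = 12.
|(S1 ∪ S2) △ S3| = 39 + 21 − 24 = 36.00.

36.00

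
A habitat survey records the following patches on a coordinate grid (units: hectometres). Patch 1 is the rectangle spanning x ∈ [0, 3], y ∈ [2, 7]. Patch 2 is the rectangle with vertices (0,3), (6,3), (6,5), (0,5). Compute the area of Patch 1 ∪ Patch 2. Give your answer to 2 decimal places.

By inclusion–exclusion:
Individual areas: |Patch 1| = 15, |Patch 2| = 12.
|Patch 1∩Patch 2|: x∈[0,3], y∈[3,5] → 3·2 = 6.
|Patch 1 ∪ Patch 2| = 27 − 6 = 21.00.

21.00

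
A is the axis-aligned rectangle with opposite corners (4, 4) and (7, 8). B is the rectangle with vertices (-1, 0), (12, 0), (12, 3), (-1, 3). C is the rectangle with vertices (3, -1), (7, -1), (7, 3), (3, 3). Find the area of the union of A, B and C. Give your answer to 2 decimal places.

55.00

By inclusion–exclusion:
Individual areas: |A| = 12, |B| = 39, |C| = 16.
|A∩B| = 0 (no overlap).
|A∩C| = 0 (no overlap).
|B∩C|: x∈[3,7], y∈[0,3] → 4·3 = 12.
|A∩B∩C| = 0.
|A ∪ B ∪ C| = 67 − 12 + 0 = 55.00.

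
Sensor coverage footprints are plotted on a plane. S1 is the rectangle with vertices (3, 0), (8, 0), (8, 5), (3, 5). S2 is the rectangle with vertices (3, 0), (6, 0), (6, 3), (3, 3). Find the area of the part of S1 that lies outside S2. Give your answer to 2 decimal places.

|S1∩S2|: x∈[3,6], y∈[0,3] → 3·3 = 9.
|S1| = 25.
|S1 ∖ S2| = |S1| − |S1∩S2| = 25 − 9 = 16.00.

16.00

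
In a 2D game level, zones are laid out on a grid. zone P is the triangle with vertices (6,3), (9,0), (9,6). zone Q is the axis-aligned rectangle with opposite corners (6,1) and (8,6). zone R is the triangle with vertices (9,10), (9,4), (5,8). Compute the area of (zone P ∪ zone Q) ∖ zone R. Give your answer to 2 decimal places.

13.50

|zone P ∪ zone Q| = 15.
|(zone P ∪ zone Q) ∩ zone R| = 1.5.
|(zone P ∪ zone Q) ∖ zone R| = 15 − 1.5 = 13.50.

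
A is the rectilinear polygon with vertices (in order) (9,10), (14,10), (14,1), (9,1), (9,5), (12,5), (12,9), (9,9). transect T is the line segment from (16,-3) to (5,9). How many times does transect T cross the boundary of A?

2

The segment meets the boundary at (9,4.636), (12.333,1).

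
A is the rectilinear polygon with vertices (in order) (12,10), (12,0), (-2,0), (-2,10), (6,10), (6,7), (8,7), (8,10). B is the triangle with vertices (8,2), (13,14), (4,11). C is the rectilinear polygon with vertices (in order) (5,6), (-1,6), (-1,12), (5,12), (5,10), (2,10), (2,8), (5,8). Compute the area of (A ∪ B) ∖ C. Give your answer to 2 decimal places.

|A ∪ B| = 158.9444.
|(A ∪ B) ∩ C| = 18.9444.
|(A ∪ B) ∖ C| = 158.9444 − 18.9444 = 140.00.

140.00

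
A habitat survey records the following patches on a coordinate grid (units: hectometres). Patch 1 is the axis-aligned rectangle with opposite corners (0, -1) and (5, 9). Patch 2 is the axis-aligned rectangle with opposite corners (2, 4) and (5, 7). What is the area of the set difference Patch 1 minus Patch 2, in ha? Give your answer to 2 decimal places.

|Patch 1∩Patch 2|: x∈[2,5], y∈[4,7] → 3·3 = 9.
|Patch 1| = 50.
|Patch 1 ∖ Patch 2| = |Patch 1| − |Patch 1∩Patch 2| = 50 − 9 = 41.00.

41.00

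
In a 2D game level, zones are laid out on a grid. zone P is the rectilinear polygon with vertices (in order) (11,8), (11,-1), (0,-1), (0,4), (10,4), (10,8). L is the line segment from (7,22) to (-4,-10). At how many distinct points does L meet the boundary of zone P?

The segment meets the boundary at (0,1.636), (0.812,4).

2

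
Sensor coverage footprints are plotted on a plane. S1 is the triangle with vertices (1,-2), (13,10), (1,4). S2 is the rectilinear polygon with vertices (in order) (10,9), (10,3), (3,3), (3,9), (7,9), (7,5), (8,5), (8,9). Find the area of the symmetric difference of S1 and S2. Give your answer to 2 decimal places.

42.00

|S1| = 36, |S2| = 38, |S1∩S2| = 16.
|S1 △ S2| = |S1| + |S2| − 2·|S1∩S2| = 36 + 38 − 32 = 42.00.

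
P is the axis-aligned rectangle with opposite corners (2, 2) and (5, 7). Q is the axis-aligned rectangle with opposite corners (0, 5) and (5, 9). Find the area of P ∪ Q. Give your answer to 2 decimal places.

29.00

By inclusion–exclusion:
Individual areas: |P| = 15, |Q| = 20.
|P∩Q|: x∈[2,5], y∈[5,7] → 3·2 = 6.
|P ∪ Q| = 35 − 6 = 29.00.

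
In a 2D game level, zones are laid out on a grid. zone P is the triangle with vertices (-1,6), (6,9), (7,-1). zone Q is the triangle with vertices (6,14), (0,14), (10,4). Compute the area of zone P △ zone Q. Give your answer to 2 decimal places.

|zone P| = 36.5, |zone Q| = 30, |zone P∩zone Q| = 0.4056.
|zone P △ zone Q| = |zone P| + |zone Q| − 2·|zone P∩zone Q| = 36.5 + 30 − 0.8111 = 65.69.

65.69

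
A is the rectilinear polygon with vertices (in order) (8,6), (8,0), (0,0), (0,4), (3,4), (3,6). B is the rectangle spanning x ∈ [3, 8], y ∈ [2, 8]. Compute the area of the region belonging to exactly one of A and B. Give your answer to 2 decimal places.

|A| = 42, |B| = 30, |A∩B| = 20.
|A △ B| = |A| + |B| − 2·|A∩B| = 42 + 30 − 40 = 32.00.

32.00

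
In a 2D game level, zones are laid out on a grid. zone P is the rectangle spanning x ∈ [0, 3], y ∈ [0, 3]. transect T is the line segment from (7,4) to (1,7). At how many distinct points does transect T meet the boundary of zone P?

The segment lies entirely outside zone P and never meets its boundary.

0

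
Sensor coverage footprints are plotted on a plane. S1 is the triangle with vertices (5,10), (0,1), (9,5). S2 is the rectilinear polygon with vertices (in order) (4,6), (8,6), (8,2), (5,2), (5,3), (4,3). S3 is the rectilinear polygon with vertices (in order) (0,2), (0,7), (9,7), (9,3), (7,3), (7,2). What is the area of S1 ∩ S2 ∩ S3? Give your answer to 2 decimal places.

9.28

The intersection is the polygon with vertices (4,3), (4,6), (8,6), (8,4.556), (4.5,3).
By the shoelace formula its area is 9.28.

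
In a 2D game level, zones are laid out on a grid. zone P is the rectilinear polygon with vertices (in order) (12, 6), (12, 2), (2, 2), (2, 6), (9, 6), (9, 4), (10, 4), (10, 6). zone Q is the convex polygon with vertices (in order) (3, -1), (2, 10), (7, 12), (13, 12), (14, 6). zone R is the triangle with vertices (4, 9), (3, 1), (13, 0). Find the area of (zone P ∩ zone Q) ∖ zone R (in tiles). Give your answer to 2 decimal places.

9.57

|zone P ∩ zone Q| = 29.974.
|(zone P ∩ zone Q) ∩ zone R| = 20.4008.
|(zone P ∩ zone Q) ∖ zone R| = 29.974 − 20.4008 = 9.57.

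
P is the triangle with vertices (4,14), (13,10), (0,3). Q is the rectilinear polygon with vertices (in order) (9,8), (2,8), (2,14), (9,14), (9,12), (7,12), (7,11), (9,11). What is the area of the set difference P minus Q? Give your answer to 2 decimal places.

|P| = 57.5, |P∩Q| = 29.
|P ∖ Q| = |P| − |P∩Q| = 57.5 − 29 = 28.50.

28.50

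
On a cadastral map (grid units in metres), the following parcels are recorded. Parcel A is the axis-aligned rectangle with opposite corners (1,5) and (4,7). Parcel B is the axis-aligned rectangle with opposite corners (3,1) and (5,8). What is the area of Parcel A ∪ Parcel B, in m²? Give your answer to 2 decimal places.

18.00

By inclusion–exclusion:
Individual areas: |Parcel A| = 6, |Parcel B| = 14.
|Parcel A∩Parcel B|: x∈[3,4], y∈[5,7] → 1·2 = 2.
|Parcel A ∪ Parcel B| = 20 − 2 = 18.00.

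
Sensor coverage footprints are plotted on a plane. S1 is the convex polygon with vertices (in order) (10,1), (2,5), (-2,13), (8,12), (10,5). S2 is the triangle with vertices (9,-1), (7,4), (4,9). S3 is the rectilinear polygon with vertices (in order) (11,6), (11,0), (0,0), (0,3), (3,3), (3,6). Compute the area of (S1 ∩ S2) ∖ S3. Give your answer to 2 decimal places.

|S1 ∩ S2| = 1.9792.
|(S1 ∩ S2) ∩ S3| = 1.5292.
|(S1 ∩ S2) ∖ S3| = 1.9792 − 1.5292 = 0.45.

0.45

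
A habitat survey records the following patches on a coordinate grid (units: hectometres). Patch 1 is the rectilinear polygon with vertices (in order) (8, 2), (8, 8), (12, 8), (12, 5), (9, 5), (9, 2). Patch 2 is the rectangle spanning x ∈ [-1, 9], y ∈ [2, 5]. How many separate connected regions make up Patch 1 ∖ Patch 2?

Patch 1 ∖ Patch 2 is a single connected region.

1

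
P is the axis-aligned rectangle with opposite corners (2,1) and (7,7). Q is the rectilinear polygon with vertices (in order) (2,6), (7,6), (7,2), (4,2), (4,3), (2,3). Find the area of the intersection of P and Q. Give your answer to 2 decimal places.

The intersection is the polygon with vertices (7,2), (4,2), (4,3), (2,3), (2,6), (7,6).
By the shoelace formula its area is 18.00.

18.00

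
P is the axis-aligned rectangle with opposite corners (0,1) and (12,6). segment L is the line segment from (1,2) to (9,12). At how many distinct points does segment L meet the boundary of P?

The segment meets the boundary at (4.2,6).

1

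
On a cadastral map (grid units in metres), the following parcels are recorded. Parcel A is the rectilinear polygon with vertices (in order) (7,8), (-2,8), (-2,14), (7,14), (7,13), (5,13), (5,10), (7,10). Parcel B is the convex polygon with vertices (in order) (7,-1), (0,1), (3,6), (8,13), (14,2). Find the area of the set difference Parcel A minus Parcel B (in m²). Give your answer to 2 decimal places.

|Parcel A| = 48, |Parcel A∩Parcel B| = 3.7143.
|Parcel A ∖ Parcel B| = |Parcel A| − |Parcel A∩Parcel B| = 48 − 3.7143 = 44.29.

44.29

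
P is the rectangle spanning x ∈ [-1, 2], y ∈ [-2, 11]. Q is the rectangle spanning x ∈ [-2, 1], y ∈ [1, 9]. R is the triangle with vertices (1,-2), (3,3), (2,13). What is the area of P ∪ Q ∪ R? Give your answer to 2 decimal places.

53.38

By inclusion–exclusion:
Individual areas: |P| = 39, |Q| = 24, |R| = 12.5.
|P∩Q|: x∈[-1,1], y∈[1,9] → 2·8 = 16.
|P∩R| = 6.1167.
|Q∩R| = 0.
|P∩Q∩R| = 0.
|P ∪ Q ∪ R| = 75.5 − 22.1167 + 0 = 53.38.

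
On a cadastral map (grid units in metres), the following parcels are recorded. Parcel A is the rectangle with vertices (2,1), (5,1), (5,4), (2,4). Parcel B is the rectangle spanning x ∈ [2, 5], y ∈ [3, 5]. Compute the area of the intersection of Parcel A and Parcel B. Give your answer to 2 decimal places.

3.00

|Parcel A∩Parcel B|: x∈[2,5], y∈[3,4] → 3·1 = 3.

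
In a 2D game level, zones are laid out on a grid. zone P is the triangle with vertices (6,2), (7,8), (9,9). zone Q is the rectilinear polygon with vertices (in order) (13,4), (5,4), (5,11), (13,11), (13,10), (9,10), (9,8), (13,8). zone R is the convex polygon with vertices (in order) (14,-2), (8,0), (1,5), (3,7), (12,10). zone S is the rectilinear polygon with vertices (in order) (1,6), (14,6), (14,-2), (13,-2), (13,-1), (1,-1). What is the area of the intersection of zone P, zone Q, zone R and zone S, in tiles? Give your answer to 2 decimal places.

The intersection is the polygon with vertices (6.857,4), (6.333,4), (6.667,6), (7.714,6).
By the shoelace formula its area is 1.57.

1.57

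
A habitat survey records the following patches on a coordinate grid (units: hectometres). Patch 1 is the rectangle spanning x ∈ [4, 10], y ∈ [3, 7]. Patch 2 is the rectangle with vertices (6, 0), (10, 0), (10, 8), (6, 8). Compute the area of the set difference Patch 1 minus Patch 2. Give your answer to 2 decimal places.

8.00

|Patch 1∩Patch 2|: x∈[6,10], y∈[3,7] → 4·4 = 16.
|Patch 1| = 24.
|Patch 1 ∖ Patch 2| = |Patch 1| − |Patch 1∩Patch 2| = 24 − 16 = 8.00.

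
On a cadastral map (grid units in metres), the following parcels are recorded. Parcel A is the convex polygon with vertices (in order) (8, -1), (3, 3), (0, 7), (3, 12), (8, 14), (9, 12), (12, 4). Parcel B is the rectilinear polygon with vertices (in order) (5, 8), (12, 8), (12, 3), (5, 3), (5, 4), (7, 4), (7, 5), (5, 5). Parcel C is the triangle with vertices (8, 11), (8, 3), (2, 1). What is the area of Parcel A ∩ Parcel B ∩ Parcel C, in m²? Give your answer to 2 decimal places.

11.80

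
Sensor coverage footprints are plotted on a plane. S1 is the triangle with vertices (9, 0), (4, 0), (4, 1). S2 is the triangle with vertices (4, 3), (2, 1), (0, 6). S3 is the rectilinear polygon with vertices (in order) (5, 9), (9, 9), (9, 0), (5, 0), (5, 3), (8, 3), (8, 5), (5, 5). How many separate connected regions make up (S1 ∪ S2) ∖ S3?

(S1 ∪ S2) ∖ S3 splits into 2 disjoint pieces (area 0.9, area 7).

2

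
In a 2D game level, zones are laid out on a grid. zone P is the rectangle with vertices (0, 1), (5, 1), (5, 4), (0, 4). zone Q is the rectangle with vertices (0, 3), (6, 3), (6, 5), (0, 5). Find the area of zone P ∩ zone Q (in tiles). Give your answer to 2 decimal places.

5.00

|zone P∩zone Q|: x∈[0,5], y∈[3,4] → 5·1 = 5.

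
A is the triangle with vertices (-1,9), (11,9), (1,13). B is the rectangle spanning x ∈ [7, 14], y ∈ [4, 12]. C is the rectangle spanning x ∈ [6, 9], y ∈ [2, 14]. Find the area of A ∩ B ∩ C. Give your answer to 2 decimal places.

2.40

The intersection is the polygon with vertices (7,9), (7,10.6), (9,9.8), (9,9).
By the shoelace formula its area is 2.40.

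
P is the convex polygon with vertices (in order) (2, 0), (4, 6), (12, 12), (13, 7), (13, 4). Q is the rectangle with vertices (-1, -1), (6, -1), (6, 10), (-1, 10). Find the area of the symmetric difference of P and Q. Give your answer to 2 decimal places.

109.32

|P| = 65.5, |Q| = 77, |P∩Q| = 16.5909.
|P △ Q| = |P| + |Q| − 2·|P∩Q| = 65.5 + 77 − 33.1818 = 109.32.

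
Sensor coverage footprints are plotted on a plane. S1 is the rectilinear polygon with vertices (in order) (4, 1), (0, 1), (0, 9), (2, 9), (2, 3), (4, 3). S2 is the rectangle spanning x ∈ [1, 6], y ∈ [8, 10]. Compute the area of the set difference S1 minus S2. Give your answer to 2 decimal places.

19.00

|S1| = 20, |S1∩S2| = 1.
|S1 ∖ S2| = |S1| − |S1∩S2| = 20 − 1 = 19.00.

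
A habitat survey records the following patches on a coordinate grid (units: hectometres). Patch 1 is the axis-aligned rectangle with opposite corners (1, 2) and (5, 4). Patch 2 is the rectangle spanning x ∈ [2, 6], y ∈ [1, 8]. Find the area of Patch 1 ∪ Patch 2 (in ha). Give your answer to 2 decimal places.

30.00

By inclusion–exclusion:
Individual areas: |Patch 1| = 8, |Patch 2| = 28.
|Patch 1∩Patch 2|: x∈[2,5], y∈[2,4] → 3·2 = 6.
|Patch 1 ∪ Patch 2| = 36 − 6 = 30.00.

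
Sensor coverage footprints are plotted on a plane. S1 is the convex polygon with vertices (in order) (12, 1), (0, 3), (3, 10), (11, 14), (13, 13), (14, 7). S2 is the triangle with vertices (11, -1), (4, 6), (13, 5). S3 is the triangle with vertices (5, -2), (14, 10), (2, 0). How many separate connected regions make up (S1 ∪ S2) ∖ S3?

(S1 ∪ S2) ∖ S3 splits into 2 disjoint pieces (area 25.648, area 83.9363).

2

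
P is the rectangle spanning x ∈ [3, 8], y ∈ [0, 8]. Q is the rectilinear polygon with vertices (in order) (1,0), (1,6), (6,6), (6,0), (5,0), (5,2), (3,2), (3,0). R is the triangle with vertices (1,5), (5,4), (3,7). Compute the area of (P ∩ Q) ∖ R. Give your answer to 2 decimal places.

|P ∩ Q| = 14.
|(P ∩ Q) ∩ R| = 2.1667.
|(P ∩ Q) ∖ R| = 14 − 2.1667 = 11.83.

11.83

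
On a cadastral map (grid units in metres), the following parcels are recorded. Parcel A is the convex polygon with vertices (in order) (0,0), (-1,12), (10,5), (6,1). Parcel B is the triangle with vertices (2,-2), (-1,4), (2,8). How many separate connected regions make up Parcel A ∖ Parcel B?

2

Parcel A ∖ Parcel B splits into 2 disjoint pieces (area 1.1231, area 58.4333).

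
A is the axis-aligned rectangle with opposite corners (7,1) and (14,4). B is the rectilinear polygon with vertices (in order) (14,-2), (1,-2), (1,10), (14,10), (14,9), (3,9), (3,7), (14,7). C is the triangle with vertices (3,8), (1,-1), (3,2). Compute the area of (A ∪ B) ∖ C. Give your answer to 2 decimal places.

|A ∪ B| = 134.
|(A ∪ B) ∩ C| = 6.
|(A ∪ B) ∖ C| = 134 − 6 = 128.00.

128.00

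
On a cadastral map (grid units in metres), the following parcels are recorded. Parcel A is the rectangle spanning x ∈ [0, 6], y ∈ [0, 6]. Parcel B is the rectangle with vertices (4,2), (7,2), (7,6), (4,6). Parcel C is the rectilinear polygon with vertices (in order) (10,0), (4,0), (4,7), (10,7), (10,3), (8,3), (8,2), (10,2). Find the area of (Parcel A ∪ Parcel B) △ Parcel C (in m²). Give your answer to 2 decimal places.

|Parcel A ∪ Parcel B| = 40.
|(Parcel A ∪ Parcel B) ∩ Parcel C| = 16.
|(Parcel A ∪ Parcel B) △ Parcel C| = 40 + 40 − 32 = 48.00.

48.00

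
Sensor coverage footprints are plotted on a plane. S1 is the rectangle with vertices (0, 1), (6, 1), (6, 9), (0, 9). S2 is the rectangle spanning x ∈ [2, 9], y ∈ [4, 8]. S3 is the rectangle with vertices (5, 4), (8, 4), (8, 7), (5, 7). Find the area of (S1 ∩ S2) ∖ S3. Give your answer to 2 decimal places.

13.00

|S1 ∩ S2| = 16.
|(S1 ∩ S2) ∩ S3| = 3.
|(S1 ∩ S2) ∖ S3| = 16 − 3 = 13.00.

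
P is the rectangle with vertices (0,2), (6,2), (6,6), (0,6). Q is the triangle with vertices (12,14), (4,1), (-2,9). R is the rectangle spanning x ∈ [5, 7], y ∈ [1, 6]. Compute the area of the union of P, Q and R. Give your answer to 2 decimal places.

By inclusion–exclusion:
Individual areas: |P| = 24, |Q| = 71, |R| = 10.
|P∩Q| = 15.4423.
|P∩R|: x∈[5,6], y∈[2,6] → 1·4 = 4.
|Q∩R| = 3.5.
|P∩Q∩R| = 2.5625.
|P ∪ Q ∪ R| = 105 − 22.9423 + 2.5625 = 84.62.

84.62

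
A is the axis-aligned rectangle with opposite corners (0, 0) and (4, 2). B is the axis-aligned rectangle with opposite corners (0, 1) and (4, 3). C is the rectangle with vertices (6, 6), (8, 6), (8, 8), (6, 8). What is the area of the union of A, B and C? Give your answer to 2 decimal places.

16.00

By inclusion–exclusion:
Individual areas: |A| = 8, |B| = 8, |C| = 4.
|A∩B|: x∈[0,4], y∈[1,2] → 4·1 = 4.
|A∩C| = 0 (no overlap).
|B∩C| = 0 (no overlap).
|A∩B∩C| = 0.
|A ∪ B ∪ C| = 20 − 4 + 0 = 16.00.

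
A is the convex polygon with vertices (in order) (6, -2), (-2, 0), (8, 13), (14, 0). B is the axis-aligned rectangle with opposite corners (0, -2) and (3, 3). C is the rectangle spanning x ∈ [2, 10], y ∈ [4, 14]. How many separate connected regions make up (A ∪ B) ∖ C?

1

(A ∪ B) ∖ C is a single connected region.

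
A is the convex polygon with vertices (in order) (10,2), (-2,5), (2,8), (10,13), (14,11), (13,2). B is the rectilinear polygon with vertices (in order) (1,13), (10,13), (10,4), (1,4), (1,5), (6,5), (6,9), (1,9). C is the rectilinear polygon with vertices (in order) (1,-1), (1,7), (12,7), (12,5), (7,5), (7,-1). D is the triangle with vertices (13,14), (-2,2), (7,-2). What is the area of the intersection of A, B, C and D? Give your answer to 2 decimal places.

13.46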